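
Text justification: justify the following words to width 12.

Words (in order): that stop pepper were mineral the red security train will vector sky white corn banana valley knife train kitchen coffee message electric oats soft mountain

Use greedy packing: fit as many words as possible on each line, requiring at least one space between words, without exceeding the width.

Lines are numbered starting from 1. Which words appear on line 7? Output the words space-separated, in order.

Answer: white corn

Derivation:
Line 1: ['that', 'stop'] (min_width=9, slack=3)
Line 2: ['pepper', 'were'] (min_width=11, slack=1)
Line 3: ['mineral', 'the'] (min_width=11, slack=1)
Line 4: ['red', 'security'] (min_width=12, slack=0)
Line 5: ['train', 'will'] (min_width=10, slack=2)
Line 6: ['vector', 'sky'] (min_width=10, slack=2)
Line 7: ['white', 'corn'] (min_width=10, slack=2)
Line 8: ['banana'] (min_width=6, slack=6)
Line 9: ['valley', 'knife'] (min_width=12, slack=0)
Line 10: ['train'] (min_width=5, slack=7)
Line 11: ['kitchen'] (min_width=7, slack=5)
Line 12: ['coffee'] (min_width=6, slack=6)
Line 13: ['message'] (min_width=7, slack=5)
Line 14: ['electric'] (min_width=8, slack=4)
Line 15: ['oats', 'soft'] (min_width=9, slack=3)
Line 16: ['mountain'] (min_width=8, slack=4)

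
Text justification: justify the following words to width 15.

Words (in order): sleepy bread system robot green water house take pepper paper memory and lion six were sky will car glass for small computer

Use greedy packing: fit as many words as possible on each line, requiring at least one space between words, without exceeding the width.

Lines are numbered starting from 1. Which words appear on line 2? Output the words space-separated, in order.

Line 1: ['sleepy', 'bread'] (min_width=12, slack=3)
Line 2: ['system', 'robot'] (min_width=12, slack=3)
Line 3: ['green', 'water'] (min_width=11, slack=4)
Line 4: ['house', 'take'] (min_width=10, slack=5)
Line 5: ['pepper', 'paper'] (min_width=12, slack=3)
Line 6: ['memory', 'and', 'lion'] (min_width=15, slack=0)
Line 7: ['six', 'were', 'sky'] (min_width=12, slack=3)
Line 8: ['will', 'car', 'glass'] (min_width=14, slack=1)
Line 9: ['for', 'small'] (min_width=9, slack=6)
Line 10: ['computer'] (min_width=8, slack=7)

Answer: system robot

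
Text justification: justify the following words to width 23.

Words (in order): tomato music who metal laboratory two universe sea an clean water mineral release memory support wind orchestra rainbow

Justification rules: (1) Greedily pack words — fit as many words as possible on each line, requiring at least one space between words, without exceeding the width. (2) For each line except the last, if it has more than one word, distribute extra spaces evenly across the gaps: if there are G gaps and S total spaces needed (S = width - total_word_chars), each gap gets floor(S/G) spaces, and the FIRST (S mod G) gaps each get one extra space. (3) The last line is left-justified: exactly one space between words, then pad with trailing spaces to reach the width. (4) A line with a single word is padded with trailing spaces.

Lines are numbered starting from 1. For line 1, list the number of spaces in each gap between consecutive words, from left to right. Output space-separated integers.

Answer: 2 1 1

Derivation:
Line 1: ['tomato', 'music', 'who', 'metal'] (min_width=22, slack=1)
Line 2: ['laboratory', 'two', 'universe'] (min_width=23, slack=0)
Line 3: ['sea', 'an', 'clean', 'water'] (min_width=18, slack=5)
Line 4: ['mineral', 'release', 'memory'] (min_width=22, slack=1)
Line 5: ['support', 'wind', 'orchestra'] (min_width=22, slack=1)
Line 6: ['rainbow'] (min_width=7, slack=16)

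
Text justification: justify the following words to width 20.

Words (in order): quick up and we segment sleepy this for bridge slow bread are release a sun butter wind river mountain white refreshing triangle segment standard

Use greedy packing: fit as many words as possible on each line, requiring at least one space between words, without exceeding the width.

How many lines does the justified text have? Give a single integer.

Line 1: ['quick', 'up', 'and', 'we'] (min_width=15, slack=5)
Line 2: ['segment', 'sleepy', 'this'] (min_width=19, slack=1)
Line 3: ['for', 'bridge', 'slow'] (min_width=15, slack=5)
Line 4: ['bread', 'are', 'release', 'a'] (min_width=19, slack=1)
Line 5: ['sun', 'butter', 'wind'] (min_width=15, slack=5)
Line 6: ['river', 'mountain', 'white'] (min_width=20, slack=0)
Line 7: ['refreshing', 'triangle'] (min_width=19, slack=1)
Line 8: ['segment', 'standard'] (min_width=16, slack=4)
Total lines: 8

Answer: 8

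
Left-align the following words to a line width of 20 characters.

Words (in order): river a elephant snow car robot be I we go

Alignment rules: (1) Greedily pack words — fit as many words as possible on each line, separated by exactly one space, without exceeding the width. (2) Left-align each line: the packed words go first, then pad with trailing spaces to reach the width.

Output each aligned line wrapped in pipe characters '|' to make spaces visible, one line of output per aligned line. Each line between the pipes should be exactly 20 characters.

Answer: |river a elephant    |
|snow car robot be I |
|we go               |

Derivation:
Line 1: ['river', 'a', 'elephant'] (min_width=16, slack=4)
Line 2: ['snow', 'car', 'robot', 'be', 'I'] (min_width=19, slack=1)
Line 3: ['we', 'go'] (min_width=5, slack=15)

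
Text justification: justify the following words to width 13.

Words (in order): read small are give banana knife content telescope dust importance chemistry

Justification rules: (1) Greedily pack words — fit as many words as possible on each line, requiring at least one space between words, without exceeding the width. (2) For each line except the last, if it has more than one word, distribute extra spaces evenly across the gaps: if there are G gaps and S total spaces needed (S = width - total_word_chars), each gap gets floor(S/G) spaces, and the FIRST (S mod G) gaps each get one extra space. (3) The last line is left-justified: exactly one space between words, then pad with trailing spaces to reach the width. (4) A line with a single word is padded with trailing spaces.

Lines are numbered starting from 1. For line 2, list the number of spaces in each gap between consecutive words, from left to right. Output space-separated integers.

Line 1: ['read', 'small'] (min_width=10, slack=3)
Line 2: ['are', 'give'] (min_width=8, slack=5)
Line 3: ['banana', 'knife'] (min_width=12, slack=1)
Line 4: ['content'] (min_width=7, slack=6)
Line 5: ['telescope'] (min_width=9, slack=4)
Line 6: ['dust'] (min_width=4, slack=9)
Line 7: ['importance'] (min_width=10, slack=3)
Line 8: ['chemistry'] (min_width=9, slack=4)

Answer: 6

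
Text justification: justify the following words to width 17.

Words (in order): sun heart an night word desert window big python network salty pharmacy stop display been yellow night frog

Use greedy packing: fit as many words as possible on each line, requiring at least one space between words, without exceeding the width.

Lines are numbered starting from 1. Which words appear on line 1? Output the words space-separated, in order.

Line 1: ['sun', 'heart', 'an'] (min_width=12, slack=5)
Line 2: ['night', 'word', 'desert'] (min_width=17, slack=0)
Line 3: ['window', 'big', 'python'] (min_width=17, slack=0)
Line 4: ['network', 'salty'] (min_width=13, slack=4)
Line 5: ['pharmacy', 'stop'] (min_width=13, slack=4)
Line 6: ['display', 'been'] (min_width=12, slack=5)
Line 7: ['yellow', 'night', 'frog'] (min_width=17, slack=0)

Answer: sun heart an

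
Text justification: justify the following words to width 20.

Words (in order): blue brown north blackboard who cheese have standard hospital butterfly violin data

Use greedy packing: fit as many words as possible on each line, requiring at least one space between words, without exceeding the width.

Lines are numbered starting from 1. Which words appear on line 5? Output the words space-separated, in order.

Answer: violin data

Derivation:
Line 1: ['blue', 'brown', 'north'] (min_width=16, slack=4)
Line 2: ['blackboard', 'who'] (min_width=14, slack=6)
Line 3: ['cheese', 'have', 'standard'] (min_width=20, slack=0)
Line 4: ['hospital', 'butterfly'] (min_width=18, slack=2)
Line 5: ['violin', 'data'] (min_width=11, slack=9)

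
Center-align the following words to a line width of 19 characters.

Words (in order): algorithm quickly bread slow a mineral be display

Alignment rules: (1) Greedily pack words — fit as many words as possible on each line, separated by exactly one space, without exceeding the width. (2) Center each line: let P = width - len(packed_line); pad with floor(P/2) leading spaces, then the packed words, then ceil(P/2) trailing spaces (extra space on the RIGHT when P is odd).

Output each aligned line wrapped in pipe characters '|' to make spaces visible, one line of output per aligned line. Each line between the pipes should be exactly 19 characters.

Answer: | algorithm quickly |
|   bread slow a    |
|mineral be display |

Derivation:
Line 1: ['algorithm', 'quickly'] (min_width=17, slack=2)
Line 2: ['bread', 'slow', 'a'] (min_width=12, slack=7)
Line 3: ['mineral', 'be', 'display'] (min_width=18, slack=1)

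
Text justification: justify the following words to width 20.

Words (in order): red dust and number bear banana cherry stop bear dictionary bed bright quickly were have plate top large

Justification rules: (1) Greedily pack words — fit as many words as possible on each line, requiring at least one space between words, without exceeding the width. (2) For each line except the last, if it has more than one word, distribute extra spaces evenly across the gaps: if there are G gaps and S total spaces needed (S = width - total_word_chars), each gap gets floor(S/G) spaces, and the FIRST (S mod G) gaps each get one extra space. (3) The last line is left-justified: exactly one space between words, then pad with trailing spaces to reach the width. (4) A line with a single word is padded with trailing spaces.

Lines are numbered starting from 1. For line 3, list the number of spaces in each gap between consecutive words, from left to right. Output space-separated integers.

Answer: 1 1

Derivation:
Line 1: ['red', 'dust', 'and', 'number'] (min_width=19, slack=1)
Line 2: ['bear', 'banana', 'cherry'] (min_width=18, slack=2)
Line 3: ['stop', 'bear', 'dictionary'] (min_width=20, slack=0)
Line 4: ['bed', 'bright', 'quickly'] (min_width=18, slack=2)
Line 5: ['were', 'have', 'plate', 'top'] (min_width=19, slack=1)
Line 6: ['large'] (min_width=5, slack=15)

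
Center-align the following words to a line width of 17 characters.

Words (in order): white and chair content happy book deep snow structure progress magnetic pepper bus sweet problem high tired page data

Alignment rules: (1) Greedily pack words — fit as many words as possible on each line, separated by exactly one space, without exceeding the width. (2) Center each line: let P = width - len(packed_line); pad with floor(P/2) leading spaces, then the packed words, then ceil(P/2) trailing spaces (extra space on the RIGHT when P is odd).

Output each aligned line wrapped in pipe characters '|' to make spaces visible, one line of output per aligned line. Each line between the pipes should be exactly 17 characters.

Answer: | white and chair |
|  content happy  |
| book deep snow  |
|    structure    |
|progress magnetic|
|pepper bus sweet |
|  problem high   |
| tired page data |

Derivation:
Line 1: ['white', 'and', 'chair'] (min_width=15, slack=2)
Line 2: ['content', 'happy'] (min_width=13, slack=4)
Line 3: ['book', 'deep', 'snow'] (min_width=14, slack=3)
Line 4: ['structure'] (min_width=9, slack=8)
Line 5: ['progress', 'magnetic'] (min_width=17, slack=0)
Line 6: ['pepper', 'bus', 'sweet'] (min_width=16, slack=1)
Line 7: ['problem', 'high'] (min_width=12, slack=5)
Line 8: ['tired', 'page', 'data'] (min_width=15, slack=2)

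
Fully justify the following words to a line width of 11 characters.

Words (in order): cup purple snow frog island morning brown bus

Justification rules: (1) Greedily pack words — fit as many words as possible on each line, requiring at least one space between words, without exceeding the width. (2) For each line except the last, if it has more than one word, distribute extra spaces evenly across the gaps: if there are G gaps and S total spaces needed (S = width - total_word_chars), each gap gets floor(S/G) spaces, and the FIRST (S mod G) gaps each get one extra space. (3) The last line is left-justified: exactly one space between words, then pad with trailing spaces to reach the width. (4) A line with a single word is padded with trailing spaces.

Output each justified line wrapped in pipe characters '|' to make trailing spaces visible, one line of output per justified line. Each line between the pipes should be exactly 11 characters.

Answer: |cup  purple|
|snow   frog|
|island     |
|morning    |
|brown bus  |

Derivation:
Line 1: ['cup', 'purple'] (min_width=10, slack=1)
Line 2: ['snow', 'frog'] (min_width=9, slack=2)
Line 3: ['island'] (min_width=6, slack=5)
Line 4: ['morning'] (min_width=7, slack=4)
Line 5: ['brown', 'bus'] (min_width=9, slack=2)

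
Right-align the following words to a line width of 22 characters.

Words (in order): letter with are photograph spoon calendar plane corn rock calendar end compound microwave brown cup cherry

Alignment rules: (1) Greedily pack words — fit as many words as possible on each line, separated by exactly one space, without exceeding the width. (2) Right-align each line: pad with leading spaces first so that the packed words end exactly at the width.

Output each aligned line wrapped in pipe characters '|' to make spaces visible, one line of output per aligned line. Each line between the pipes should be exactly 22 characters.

Line 1: ['letter', 'with', 'are'] (min_width=15, slack=7)
Line 2: ['photograph', 'spoon'] (min_width=16, slack=6)
Line 3: ['calendar', 'plane', 'corn'] (min_width=19, slack=3)
Line 4: ['rock', 'calendar', 'end'] (min_width=17, slack=5)
Line 5: ['compound', 'microwave'] (min_width=18, slack=4)
Line 6: ['brown', 'cup', 'cherry'] (min_width=16, slack=6)

Answer: |       letter with are|
|      photograph spoon|
|   calendar plane corn|
|     rock calendar end|
|    compound microwave|
|      brown cup cherry|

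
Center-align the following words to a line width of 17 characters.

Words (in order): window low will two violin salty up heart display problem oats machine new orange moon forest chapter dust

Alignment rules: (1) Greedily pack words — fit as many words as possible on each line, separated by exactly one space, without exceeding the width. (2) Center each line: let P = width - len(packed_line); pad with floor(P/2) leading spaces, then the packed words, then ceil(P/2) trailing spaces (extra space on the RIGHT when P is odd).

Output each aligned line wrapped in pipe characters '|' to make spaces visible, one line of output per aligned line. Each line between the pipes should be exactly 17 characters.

Line 1: ['window', 'low', 'will'] (min_width=15, slack=2)
Line 2: ['two', 'violin', 'salty'] (min_width=16, slack=1)
Line 3: ['up', 'heart', 'display'] (min_width=16, slack=1)
Line 4: ['problem', 'oats'] (min_width=12, slack=5)
Line 5: ['machine', 'new'] (min_width=11, slack=6)
Line 6: ['orange', 'moon'] (min_width=11, slack=6)
Line 7: ['forest', 'chapter'] (min_width=14, slack=3)
Line 8: ['dust'] (min_width=4, slack=13)

Answer: | window low will |
|two violin salty |
|up heart display |
|  problem oats   |
|   machine new   |
|   orange moon   |
| forest chapter  |
|      dust       |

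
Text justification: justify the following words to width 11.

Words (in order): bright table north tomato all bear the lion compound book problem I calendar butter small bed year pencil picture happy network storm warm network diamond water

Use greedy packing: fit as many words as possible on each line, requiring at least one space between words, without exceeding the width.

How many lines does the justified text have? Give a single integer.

Line 1: ['bright'] (min_width=6, slack=5)
Line 2: ['table', 'north'] (min_width=11, slack=0)
Line 3: ['tomato', 'all'] (min_width=10, slack=1)
Line 4: ['bear', 'the'] (min_width=8, slack=3)
Line 5: ['lion'] (min_width=4, slack=7)
Line 6: ['compound'] (min_width=8, slack=3)
Line 7: ['book'] (min_width=4, slack=7)
Line 8: ['problem', 'I'] (min_width=9, slack=2)
Line 9: ['calendar'] (min_width=8, slack=3)
Line 10: ['butter'] (min_width=6, slack=5)
Line 11: ['small', 'bed'] (min_width=9, slack=2)
Line 12: ['year', 'pencil'] (min_width=11, slack=0)
Line 13: ['picture'] (min_width=7, slack=4)
Line 14: ['happy'] (min_width=5, slack=6)
Line 15: ['network'] (min_width=7, slack=4)
Line 16: ['storm', 'warm'] (min_width=10, slack=1)
Line 17: ['network'] (min_width=7, slack=4)
Line 18: ['diamond'] (min_width=7, slack=4)
Line 19: ['water'] (min_width=5, slack=6)
Total lines: 19

Answer: 19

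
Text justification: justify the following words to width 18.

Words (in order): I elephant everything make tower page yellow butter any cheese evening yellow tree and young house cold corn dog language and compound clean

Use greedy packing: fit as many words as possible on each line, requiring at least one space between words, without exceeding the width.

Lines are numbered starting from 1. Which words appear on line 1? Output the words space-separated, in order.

Answer: I elephant

Derivation:
Line 1: ['I', 'elephant'] (min_width=10, slack=8)
Line 2: ['everything', 'make'] (min_width=15, slack=3)
Line 3: ['tower', 'page', 'yellow'] (min_width=17, slack=1)
Line 4: ['butter', 'any', 'cheese'] (min_width=17, slack=1)
Line 5: ['evening', 'yellow'] (min_width=14, slack=4)
Line 6: ['tree', 'and', 'young'] (min_width=14, slack=4)
Line 7: ['house', 'cold', 'corn'] (min_width=15, slack=3)
Line 8: ['dog', 'language', 'and'] (min_width=16, slack=2)
Line 9: ['compound', 'clean'] (min_width=14, slack=4)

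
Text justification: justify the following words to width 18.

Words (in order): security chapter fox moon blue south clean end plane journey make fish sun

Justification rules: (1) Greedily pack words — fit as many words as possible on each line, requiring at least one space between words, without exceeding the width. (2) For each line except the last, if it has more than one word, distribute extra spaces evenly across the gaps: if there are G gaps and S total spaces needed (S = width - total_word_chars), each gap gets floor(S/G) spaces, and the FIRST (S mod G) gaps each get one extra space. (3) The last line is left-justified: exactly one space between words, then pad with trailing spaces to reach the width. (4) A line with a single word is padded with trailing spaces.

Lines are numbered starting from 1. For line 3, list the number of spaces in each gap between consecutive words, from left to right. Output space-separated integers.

Answer: 3 2

Derivation:
Line 1: ['security', 'chapter'] (min_width=16, slack=2)
Line 2: ['fox', 'moon', 'blue'] (min_width=13, slack=5)
Line 3: ['south', 'clean', 'end'] (min_width=15, slack=3)
Line 4: ['plane', 'journey', 'make'] (min_width=18, slack=0)
Line 5: ['fish', 'sun'] (min_width=8, slack=10)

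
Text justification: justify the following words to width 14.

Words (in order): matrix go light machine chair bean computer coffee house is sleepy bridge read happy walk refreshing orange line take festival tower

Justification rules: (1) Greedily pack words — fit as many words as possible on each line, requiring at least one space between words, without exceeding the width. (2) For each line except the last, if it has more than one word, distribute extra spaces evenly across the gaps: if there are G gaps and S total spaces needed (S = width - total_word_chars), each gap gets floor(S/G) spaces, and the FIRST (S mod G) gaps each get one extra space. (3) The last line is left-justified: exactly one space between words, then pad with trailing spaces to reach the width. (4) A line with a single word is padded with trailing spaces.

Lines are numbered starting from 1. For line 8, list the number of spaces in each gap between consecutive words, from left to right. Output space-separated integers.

Answer: 5

Derivation:
Line 1: ['matrix', 'go'] (min_width=9, slack=5)
Line 2: ['light', 'machine'] (min_width=13, slack=1)
Line 3: ['chair', 'bean'] (min_width=10, slack=4)
Line 4: ['computer'] (min_width=8, slack=6)
Line 5: ['coffee', 'house'] (min_width=12, slack=2)
Line 6: ['is', 'sleepy'] (min_width=9, slack=5)
Line 7: ['bridge', 'read'] (min_width=11, slack=3)
Line 8: ['happy', 'walk'] (min_width=10, slack=4)
Line 9: ['refreshing'] (min_width=10, slack=4)
Line 10: ['orange', 'line'] (min_width=11, slack=3)
Line 11: ['take', 'festival'] (min_width=13, slack=1)
Line 12: ['tower'] (min_width=5, slack=9)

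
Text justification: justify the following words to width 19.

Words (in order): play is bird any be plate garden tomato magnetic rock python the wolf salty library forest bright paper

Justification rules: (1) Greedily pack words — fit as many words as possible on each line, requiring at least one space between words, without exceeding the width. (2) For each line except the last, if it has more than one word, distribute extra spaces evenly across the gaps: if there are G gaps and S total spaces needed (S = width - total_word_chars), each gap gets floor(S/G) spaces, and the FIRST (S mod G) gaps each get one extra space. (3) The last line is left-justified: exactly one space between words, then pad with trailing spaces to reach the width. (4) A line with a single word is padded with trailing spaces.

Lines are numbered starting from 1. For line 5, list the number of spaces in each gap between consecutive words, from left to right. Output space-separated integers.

Answer: 7

Derivation:
Line 1: ['play', 'is', 'bird', 'any', 'be'] (min_width=19, slack=0)
Line 2: ['plate', 'garden', 'tomato'] (min_width=19, slack=0)
Line 3: ['magnetic', 'rock'] (min_width=13, slack=6)
Line 4: ['python', 'the', 'wolf'] (min_width=15, slack=4)
Line 5: ['salty', 'library'] (min_width=13, slack=6)
Line 6: ['forest', 'bright', 'paper'] (min_width=19, slack=0)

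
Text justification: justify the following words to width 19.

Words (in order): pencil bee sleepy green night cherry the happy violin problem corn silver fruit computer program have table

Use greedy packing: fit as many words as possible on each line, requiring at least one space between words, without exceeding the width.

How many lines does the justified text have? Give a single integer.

Answer: 6

Derivation:
Line 1: ['pencil', 'bee', 'sleepy'] (min_width=17, slack=2)
Line 2: ['green', 'night', 'cherry'] (min_width=18, slack=1)
Line 3: ['the', 'happy', 'violin'] (min_width=16, slack=3)
Line 4: ['problem', 'corn', 'silver'] (min_width=19, slack=0)
Line 5: ['fruit', 'computer'] (min_width=14, slack=5)
Line 6: ['program', 'have', 'table'] (min_width=18, slack=1)
Total lines: 6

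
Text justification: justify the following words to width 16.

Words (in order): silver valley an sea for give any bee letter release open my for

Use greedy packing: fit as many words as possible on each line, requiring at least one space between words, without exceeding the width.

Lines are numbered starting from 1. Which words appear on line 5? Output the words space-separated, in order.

Line 1: ['silver', 'valley', 'an'] (min_width=16, slack=0)
Line 2: ['sea', 'for', 'give', 'any'] (min_width=16, slack=0)
Line 3: ['bee', 'letter'] (min_width=10, slack=6)
Line 4: ['release', 'open', 'my'] (min_width=15, slack=1)
Line 5: ['for'] (min_width=3, slack=13)

Answer: for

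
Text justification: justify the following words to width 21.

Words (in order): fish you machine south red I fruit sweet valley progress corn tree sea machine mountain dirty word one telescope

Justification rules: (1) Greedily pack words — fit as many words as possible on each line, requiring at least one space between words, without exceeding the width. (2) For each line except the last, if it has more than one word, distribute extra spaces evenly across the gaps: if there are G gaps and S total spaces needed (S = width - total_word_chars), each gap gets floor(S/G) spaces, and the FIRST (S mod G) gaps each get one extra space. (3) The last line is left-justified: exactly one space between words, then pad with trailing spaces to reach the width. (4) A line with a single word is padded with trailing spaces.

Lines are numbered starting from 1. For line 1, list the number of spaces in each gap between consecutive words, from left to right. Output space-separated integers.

Line 1: ['fish', 'you', 'machine'] (min_width=16, slack=5)
Line 2: ['south', 'red', 'I', 'fruit'] (min_width=17, slack=4)
Line 3: ['sweet', 'valley', 'progress'] (min_width=21, slack=0)
Line 4: ['corn', 'tree', 'sea', 'machine'] (min_width=21, slack=0)
Line 5: ['mountain', 'dirty', 'word'] (min_width=19, slack=2)
Line 6: ['one', 'telescope'] (min_width=13, slack=8)

Answer: 4 3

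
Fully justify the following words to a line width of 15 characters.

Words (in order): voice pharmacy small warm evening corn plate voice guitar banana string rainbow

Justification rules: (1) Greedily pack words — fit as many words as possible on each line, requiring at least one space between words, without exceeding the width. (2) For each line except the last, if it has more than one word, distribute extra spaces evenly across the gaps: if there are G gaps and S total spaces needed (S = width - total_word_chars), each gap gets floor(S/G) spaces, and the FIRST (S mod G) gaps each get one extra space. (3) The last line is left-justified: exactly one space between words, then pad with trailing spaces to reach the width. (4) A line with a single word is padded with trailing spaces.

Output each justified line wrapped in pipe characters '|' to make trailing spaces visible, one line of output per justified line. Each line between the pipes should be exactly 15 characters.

Line 1: ['voice', 'pharmacy'] (min_width=14, slack=1)
Line 2: ['small', 'warm'] (min_width=10, slack=5)
Line 3: ['evening', 'corn'] (min_width=12, slack=3)
Line 4: ['plate', 'voice'] (min_width=11, slack=4)
Line 5: ['guitar', 'banana'] (min_width=13, slack=2)
Line 6: ['string', 'rainbow'] (min_width=14, slack=1)

Answer: |voice  pharmacy|
|small      warm|
|evening    corn|
|plate     voice|
|guitar   banana|
|string rainbow |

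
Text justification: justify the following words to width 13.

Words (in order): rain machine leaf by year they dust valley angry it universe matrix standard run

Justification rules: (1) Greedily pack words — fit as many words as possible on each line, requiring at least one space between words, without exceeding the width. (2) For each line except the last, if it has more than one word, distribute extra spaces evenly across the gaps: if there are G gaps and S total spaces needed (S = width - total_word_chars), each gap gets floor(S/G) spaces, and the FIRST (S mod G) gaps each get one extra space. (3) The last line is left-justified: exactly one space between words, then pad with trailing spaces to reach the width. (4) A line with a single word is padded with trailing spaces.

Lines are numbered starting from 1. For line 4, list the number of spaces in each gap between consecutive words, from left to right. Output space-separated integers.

Line 1: ['rain', 'machine'] (min_width=12, slack=1)
Line 2: ['leaf', 'by', 'year'] (min_width=12, slack=1)
Line 3: ['they', 'dust'] (min_width=9, slack=4)
Line 4: ['valley', 'angry'] (min_width=12, slack=1)
Line 5: ['it', 'universe'] (min_width=11, slack=2)
Line 6: ['matrix'] (min_width=6, slack=7)
Line 7: ['standard', 'run'] (min_width=12, slack=1)

Answer: 2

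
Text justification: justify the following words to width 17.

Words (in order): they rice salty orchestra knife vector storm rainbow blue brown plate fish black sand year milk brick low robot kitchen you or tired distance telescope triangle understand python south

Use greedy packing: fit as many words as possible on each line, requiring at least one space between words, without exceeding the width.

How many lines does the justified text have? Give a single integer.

Answer: 13

Derivation:
Line 1: ['they', 'rice', 'salty'] (min_width=15, slack=2)
Line 2: ['orchestra', 'knife'] (min_width=15, slack=2)
Line 3: ['vector', 'storm'] (min_width=12, slack=5)
Line 4: ['rainbow', 'blue'] (min_width=12, slack=5)
Line 5: ['brown', 'plate', 'fish'] (min_width=16, slack=1)
Line 6: ['black', 'sand', 'year'] (min_width=15, slack=2)
Line 7: ['milk', 'brick', 'low'] (min_width=14, slack=3)
Line 8: ['robot', 'kitchen', 'you'] (min_width=17, slack=0)
Line 9: ['or', 'tired', 'distance'] (min_width=17, slack=0)
Line 10: ['telescope'] (min_width=9, slack=8)
Line 11: ['triangle'] (min_width=8, slack=9)
Line 12: ['understand', 'python'] (min_width=17, slack=0)
Line 13: ['south'] (min_width=5, slack=12)
Total lines: 13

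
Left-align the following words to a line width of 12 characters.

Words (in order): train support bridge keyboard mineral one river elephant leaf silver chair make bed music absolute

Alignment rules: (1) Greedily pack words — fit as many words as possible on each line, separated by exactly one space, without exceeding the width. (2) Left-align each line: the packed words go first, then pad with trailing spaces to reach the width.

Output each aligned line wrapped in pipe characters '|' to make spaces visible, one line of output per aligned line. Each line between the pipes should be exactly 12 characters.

Line 1: ['train'] (min_width=5, slack=7)
Line 2: ['support'] (min_width=7, slack=5)
Line 3: ['bridge'] (min_width=6, slack=6)
Line 4: ['keyboard'] (min_width=8, slack=4)
Line 5: ['mineral', 'one'] (min_width=11, slack=1)
Line 6: ['river'] (min_width=5, slack=7)
Line 7: ['elephant'] (min_width=8, slack=4)
Line 8: ['leaf', 'silver'] (min_width=11, slack=1)
Line 9: ['chair', 'make'] (min_width=10, slack=2)
Line 10: ['bed', 'music'] (min_width=9, slack=3)
Line 11: ['absolute'] (min_width=8, slack=4)

Answer: |train       |
|support     |
|bridge      |
|keyboard    |
|mineral one |
|river       |
|elephant    |
|leaf silver |
|chair make  |
|bed music   |
|absolute    |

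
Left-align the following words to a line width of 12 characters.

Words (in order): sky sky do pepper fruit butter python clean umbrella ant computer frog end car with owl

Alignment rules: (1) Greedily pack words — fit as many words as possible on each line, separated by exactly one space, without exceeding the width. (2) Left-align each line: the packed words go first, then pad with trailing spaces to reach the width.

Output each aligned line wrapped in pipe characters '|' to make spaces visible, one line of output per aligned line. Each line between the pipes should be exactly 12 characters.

Answer: |sky sky do  |
|pepper fruit|
|butter      |
|python clean|
|umbrella ant|
|computer    |
|frog end car|
|with owl    |

Derivation:
Line 1: ['sky', 'sky', 'do'] (min_width=10, slack=2)
Line 2: ['pepper', 'fruit'] (min_width=12, slack=0)
Line 3: ['butter'] (min_width=6, slack=6)
Line 4: ['python', 'clean'] (min_width=12, slack=0)
Line 5: ['umbrella', 'ant'] (min_width=12, slack=0)
Line 6: ['computer'] (min_width=8, slack=4)
Line 7: ['frog', 'end', 'car'] (min_width=12, slack=0)
Line 8: ['with', 'owl'] (min_width=8, slack=4)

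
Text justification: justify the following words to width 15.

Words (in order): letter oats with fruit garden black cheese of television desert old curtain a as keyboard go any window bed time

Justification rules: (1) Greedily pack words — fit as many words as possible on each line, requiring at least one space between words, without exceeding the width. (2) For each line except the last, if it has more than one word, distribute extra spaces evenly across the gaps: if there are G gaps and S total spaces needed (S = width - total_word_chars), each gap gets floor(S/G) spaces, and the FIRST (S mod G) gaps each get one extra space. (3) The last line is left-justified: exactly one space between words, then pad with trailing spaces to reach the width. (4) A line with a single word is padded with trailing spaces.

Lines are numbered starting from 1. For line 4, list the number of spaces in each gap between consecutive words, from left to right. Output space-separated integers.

Line 1: ['letter', 'oats'] (min_width=11, slack=4)
Line 2: ['with', 'fruit'] (min_width=10, slack=5)
Line 3: ['garden', 'black'] (min_width=12, slack=3)
Line 4: ['cheese', 'of'] (min_width=9, slack=6)
Line 5: ['television'] (min_width=10, slack=5)
Line 6: ['desert', 'old'] (min_width=10, slack=5)
Line 7: ['curtain', 'a', 'as'] (min_width=12, slack=3)
Line 8: ['keyboard', 'go', 'any'] (min_width=15, slack=0)
Line 9: ['window', 'bed', 'time'] (min_width=15, slack=0)

Answer: 7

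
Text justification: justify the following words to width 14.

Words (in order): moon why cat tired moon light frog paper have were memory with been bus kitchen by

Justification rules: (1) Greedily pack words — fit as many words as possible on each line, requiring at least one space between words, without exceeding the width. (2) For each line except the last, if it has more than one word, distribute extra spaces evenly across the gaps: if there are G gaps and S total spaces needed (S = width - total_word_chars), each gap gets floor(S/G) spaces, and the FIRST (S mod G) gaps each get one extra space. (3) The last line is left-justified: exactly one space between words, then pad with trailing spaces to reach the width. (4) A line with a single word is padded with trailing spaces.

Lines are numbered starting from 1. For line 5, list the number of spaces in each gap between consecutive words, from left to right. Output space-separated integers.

Answer: 4

Derivation:
Line 1: ['moon', 'why', 'cat'] (min_width=12, slack=2)
Line 2: ['tired', 'moon'] (min_width=10, slack=4)
Line 3: ['light', 'frog'] (min_width=10, slack=4)
Line 4: ['paper', 'have'] (min_width=10, slack=4)
Line 5: ['were', 'memory'] (min_width=11, slack=3)
Line 6: ['with', 'been', 'bus'] (min_width=13, slack=1)
Line 7: ['kitchen', 'by'] (min_width=10, slack=4)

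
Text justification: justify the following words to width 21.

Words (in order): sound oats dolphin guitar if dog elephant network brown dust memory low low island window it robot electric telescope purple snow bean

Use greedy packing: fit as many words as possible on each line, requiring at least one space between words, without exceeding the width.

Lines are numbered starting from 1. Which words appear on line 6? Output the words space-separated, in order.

Line 1: ['sound', 'oats', 'dolphin'] (min_width=18, slack=3)
Line 2: ['guitar', 'if', 'dog'] (min_width=13, slack=8)
Line 3: ['elephant', 'network'] (min_width=16, slack=5)
Line 4: ['brown', 'dust', 'memory', 'low'] (min_width=21, slack=0)
Line 5: ['low', 'island', 'window', 'it'] (min_width=20, slack=1)
Line 6: ['robot', 'electric'] (min_width=14, slack=7)
Line 7: ['telescope', 'purple', 'snow'] (min_width=21, slack=0)
Line 8: ['bean'] (min_width=4, slack=17)

Answer: robot electric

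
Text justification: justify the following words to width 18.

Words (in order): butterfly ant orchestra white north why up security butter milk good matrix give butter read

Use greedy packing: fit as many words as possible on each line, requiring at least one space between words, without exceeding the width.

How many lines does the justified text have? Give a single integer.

Line 1: ['butterfly', 'ant'] (min_width=13, slack=5)
Line 2: ['orchestra', 'white'] (min_width=15, slack=3)
Line 3: ['north', 'why', 'up'] (min_width=12, slack=6)
Line 4: ['security', 'butter'] (min_width=15, slack=3)
Line 5: ['milk', 'good', 'matrix'] (min_width=16, slack=2)
Line 6: ['give', 'butter', 'read'] (min_width=16, slack=2)
Total lines: 6

Answer: 6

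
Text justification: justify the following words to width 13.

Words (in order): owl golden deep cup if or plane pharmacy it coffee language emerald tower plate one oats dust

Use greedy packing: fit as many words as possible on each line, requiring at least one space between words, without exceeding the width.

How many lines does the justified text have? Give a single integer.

Answer: 9

Derivation:
Line 1: ['owl', 'golden'] (min_width=10, slack=3)
Line 2: ['deep', 'cup', 'if'] (min_width=11, slack=2)
Line 3: ['or', 'plane'] (min_width=8, slack=5)
Line 4: ['pharmacy', 'it'] (min_width=11, slack=2)
Line 5: ['coffee'] (min_width=6, slack=7)
Line 6: ['language'] (min_width=8, slack=5)
Line 7: ['emerald', 'tower'] (min_width=13, slack=0)
Line 8: ['plate', 'one'] (min_width=9, slack=4)
Line 9: ['oats', 'dust'] (min_width=9, slack=4)
Total lines: 9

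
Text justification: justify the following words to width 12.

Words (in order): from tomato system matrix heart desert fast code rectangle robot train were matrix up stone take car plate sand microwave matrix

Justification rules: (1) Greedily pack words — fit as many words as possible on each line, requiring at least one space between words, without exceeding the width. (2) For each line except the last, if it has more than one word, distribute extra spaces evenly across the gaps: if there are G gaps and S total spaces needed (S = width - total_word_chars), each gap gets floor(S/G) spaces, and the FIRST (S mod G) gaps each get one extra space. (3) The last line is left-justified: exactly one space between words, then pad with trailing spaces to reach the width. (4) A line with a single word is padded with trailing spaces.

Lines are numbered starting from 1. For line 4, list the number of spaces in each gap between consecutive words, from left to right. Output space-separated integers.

Answer: 2

Derivation:
Line 1: ['from', 'tomato'] (min_width=11, slack=1)
Line 2: ['system'] (min_width=6, slack=6)
Line 3: ['matrix', 'heart'] (min_width=12, slack=0)
Line 4: ['desert', 'fast'] (min_width=11, slack=1)
Line 5: ['code'] (min_width=4, slack=8)
Line 6: ['rectangle'] (min_width=9, slack=3)
Line 7: ['robot', 'train'] (min_width=11, slack=1)
Line 8: ['were', 'matrix'] (min_width=11, slack=1)
Line 9: ['up', 'stone'] (min_width=8, slack=4)
Line 10: ['take', 'car'] (min_width=8, slack=4)
Line 11: ['plate', 'sand'] (min_width=10, slack=2)
Line 12: ['microwave'] (min_width=9, slack=3)
Line 13: ['matrix'] (min_width=6, slack=6)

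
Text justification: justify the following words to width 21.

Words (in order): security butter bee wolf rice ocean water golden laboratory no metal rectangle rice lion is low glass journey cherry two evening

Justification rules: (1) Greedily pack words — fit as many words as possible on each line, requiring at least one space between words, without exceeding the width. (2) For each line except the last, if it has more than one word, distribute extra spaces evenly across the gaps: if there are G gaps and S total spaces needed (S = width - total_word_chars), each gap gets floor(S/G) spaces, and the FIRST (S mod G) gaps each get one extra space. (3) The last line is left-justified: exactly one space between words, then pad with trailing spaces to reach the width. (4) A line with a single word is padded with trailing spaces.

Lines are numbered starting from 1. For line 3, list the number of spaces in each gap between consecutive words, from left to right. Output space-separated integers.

Line 1: ['security', 'butter', 'bee'] (min_width=19, slack=2)
Line 2: ['wolf', 'rice', 'ocean', 'water'] (min_width=21, slack=0)
Line 3: ['golden', 'laboratory', 'no'] (min_width=20, slack=1)
Line 4: ['metal', 'rectangle', 'rice'] (min_width=20, slack=1)
Line 5: ['lion', 'is', 'low', 'glass'] (min_width=17, slack=4)
Line 6: ['journey', 'cherry', 'two'] (min_width=18, slack=3)
Line 7: ['evening'] (min_width=7, slack=14)

Answer: 2 1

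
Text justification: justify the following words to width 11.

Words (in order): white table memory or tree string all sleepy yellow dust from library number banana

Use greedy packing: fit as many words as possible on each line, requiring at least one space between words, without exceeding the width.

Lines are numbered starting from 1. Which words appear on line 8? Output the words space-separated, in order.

Line 1: ['white', 'table'] (min_width=11, slack=0)
Line 2: ['memory', 'or'] (min_width=9, slack=2)
Line 3: ['tree', 'string'] (min_width=11, slack=0)
Line 4: ['all', 'sleepy'] (min_width=10, slack=1)
Line 5: ['yellow', 'dust'] (min_width=11, slack=0)
Line 6: ['from'] (min_width=4, slack=7)
Line 7: ['library'] (min_width=7, slack=4)
Line 8: ['number'] (min_width=6, slack=5)
Line 9: ['banana'] (min_width=6, slack=5)

Answer: number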